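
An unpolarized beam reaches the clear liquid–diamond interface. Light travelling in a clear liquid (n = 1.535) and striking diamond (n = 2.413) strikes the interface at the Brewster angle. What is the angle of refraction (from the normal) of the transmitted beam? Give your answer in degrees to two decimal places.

First find Brewster's angle: tan θ_B = 2.413/1.535 = 1.5720, giving θ_B = 57.54°.
At Brewster's angle the reflected and refracted rays are perpendicular, so θ_t = 90° − θ_B = 90° − 57.54° = 32.46°.

θ_t ≈ 32.46°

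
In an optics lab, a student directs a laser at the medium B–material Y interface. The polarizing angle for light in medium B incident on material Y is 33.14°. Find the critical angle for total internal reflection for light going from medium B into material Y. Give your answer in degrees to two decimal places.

From Brewster, n₂/n₁ = tan θ_B = tan 33.14° = 0.6529.
Then sin θ_c = n₂/n₁ = 0.6529, so θ_c = arcsin 0.6529 = 40.76°.

θ_c ≈ 40.76°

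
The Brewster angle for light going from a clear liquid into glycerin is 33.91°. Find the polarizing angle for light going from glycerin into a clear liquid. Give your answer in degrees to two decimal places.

θ_B' ≈ 56.09°

The two Brewster angles are complementary: θ_B' = 90° − θ_B = 90° − 33.91° = 56.09°.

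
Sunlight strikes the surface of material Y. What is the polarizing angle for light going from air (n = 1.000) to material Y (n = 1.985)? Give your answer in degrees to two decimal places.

The reflected p-component vanishes when tan θ_B = n₂/n₁.
Brewster's condition: tan θ_B = n₂/n₁ = 1.985/1.000 = 1.9850. Taking the arctangent, θ_B = 63.26°.

θ_B ≈ 63.26°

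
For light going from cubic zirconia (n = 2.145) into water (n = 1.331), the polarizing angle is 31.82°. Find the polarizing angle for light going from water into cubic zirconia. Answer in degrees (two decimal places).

θ_B' ≈ 58.18°

tan θ_B' = n₁/n₂ = 1/tan θ_B, so θ_B' = 90° − θ_B.
θ_B' = 90° − 31.82° = 58.18°.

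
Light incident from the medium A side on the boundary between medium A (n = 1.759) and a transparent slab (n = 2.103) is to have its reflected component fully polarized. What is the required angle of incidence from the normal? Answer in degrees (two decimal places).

Brewster's condition: tan θ_B = n₂/n₁ = 2.103/1.759 = 1.1956.
θ_B = arctan(1.1956) = 50.09°.

θ_B ≈ 50.09°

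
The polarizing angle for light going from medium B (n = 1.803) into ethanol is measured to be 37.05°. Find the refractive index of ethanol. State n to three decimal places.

n ≈ 1.361

Brewster's law: tan θ_B = n₂/n₁ (light incident in medium B, refracted into ethanol).
n₂ = n₁ tan θ_B = 1.803 × tan 37.05° = 1.361.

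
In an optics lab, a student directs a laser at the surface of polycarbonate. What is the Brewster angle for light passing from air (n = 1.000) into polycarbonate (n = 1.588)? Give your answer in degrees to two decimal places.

θ_B ≈ 57.80°

The reflected p-component vanishes when tan θ_B = n₂/n₁.
Here n₂/n₁ = 1.588/1.000 = 1.5880, and Brewster's law gives tan θ_B = n₂/n₁.
So θ_B = arctan 1.5880 = 57.80°.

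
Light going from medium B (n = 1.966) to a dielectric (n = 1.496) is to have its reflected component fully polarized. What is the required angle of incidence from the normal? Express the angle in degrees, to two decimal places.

Brewster's condition: tan θ_B = n₂/n₁ = 1.496/1.966 = 0.7609. Taking the arctangent, θ_B = 37.27°.

θ_B ≈ 37.27°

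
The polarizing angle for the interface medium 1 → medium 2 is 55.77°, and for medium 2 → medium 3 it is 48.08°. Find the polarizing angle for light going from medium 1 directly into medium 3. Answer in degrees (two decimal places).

Each Brewster angle gives a ratio: n₂/n₁ = tan 55.77° = 1.4698, n₃/n₂ = tan 48.08° = 1.1137.
Multiplying, n₃/n₁ = 1.4698 × 1.1137 = 1.6370, and θ_B(1→3) = arctan 1.6370 = 58.58°.

θ_B ≈ 58.58°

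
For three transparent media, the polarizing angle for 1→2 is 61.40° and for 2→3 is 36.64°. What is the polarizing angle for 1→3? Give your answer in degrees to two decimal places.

θ_B ≈ 53.76°

n₂/n₁ = tan 61.40° = 1.8341 and n₃/n₂ = tan 36.64° = 0.7437.
So n₃/n₁ = (n₂/n₁)(n₃/n₂) = 1.8341 × 0.7437 = 1.3641.
θ_B(1→3) = arctan(1.3641) = 53.76°.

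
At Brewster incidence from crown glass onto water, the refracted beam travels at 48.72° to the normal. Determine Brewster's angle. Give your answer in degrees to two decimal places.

θ_B ≈ 41.28°

At Brewster's angle the reflected and refracted rays are perpendicular, so θ_B + θ_t = 90°.
θ_B = 90° − 48.72° = 41.28°.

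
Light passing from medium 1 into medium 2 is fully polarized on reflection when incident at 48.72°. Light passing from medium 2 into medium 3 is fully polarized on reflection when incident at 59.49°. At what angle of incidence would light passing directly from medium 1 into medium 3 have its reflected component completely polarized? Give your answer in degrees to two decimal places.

θ_B ≈ 62.65°

tan θ_B(1→2) = n₂/n₁ = tan 48.72° = 1.1391.
tan θ_B(2→3) = n₃/n₂ = tan 59.49° = 1.6970.
So n₃/n₁ = (n₂/n₁)(n₃/n₂) = 1.1391 × 1.6970 = 1.9330.
θ_B(1→3) = arctan(1.9330) = 62.65°.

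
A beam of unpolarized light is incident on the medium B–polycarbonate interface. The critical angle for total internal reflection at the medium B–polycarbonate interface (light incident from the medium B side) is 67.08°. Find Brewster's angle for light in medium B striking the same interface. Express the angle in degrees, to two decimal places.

n₂/n₁ = sin θ_c = sin 67.08° = 0.9210.
tan θ_B equals the same ratio, so θ_B = arctan(0.9210) = 42.65°.

θ_B ≈ 42.65°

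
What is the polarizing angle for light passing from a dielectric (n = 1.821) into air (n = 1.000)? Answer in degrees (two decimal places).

θ_B ≈ 28.77°

At Brewster's angle the reflected and refracted rays are perpendicular, which with Snell's law gives tan θ_B = n₂/n₁.
Brewster's condition: tan θ_B = n₂/n₁ = 1.000/1.821 = 0.5491.
So θ_B = arctan 0.5491 = 28.77°.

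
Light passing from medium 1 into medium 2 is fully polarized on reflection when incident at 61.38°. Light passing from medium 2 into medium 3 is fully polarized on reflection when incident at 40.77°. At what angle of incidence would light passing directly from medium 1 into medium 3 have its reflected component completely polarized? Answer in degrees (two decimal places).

θ_B ≈ 57.67°

tan θ_B(1→2) = n₂/n₁ = tan 61.38° = 1.8326.
tan θ_B(2→3) = n₃/n₂ = tan 40.77° = 0.8623.
So n₃/n₁ = (n₂/n₁)(n₃/n₂) = 1.8326 × 0.8623 = 1.5802.
θ_B(1→3) = arctan(1.5802) = 57.67°.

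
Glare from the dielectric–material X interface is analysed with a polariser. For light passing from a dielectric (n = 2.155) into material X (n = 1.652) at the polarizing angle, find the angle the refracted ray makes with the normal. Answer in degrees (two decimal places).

tan θ_B = n₂/n₁ = 1.652/2.155 = 0.7666, so θ_B = 37.47°.
The refracted ray is perpendicular to the reflected ray, so θ_t = 90° − θ_B = 52.53°.

θ_t ≈ 52.53°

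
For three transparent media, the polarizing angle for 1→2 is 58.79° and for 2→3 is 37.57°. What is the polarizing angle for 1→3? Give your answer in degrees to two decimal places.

n₂/n₁ = tan 58.79° = 1.6505 and n₃/n₂ = tan 37.57° = 0.7693.
Multiplying, n₃/n₁ = 1.6505 × 0.7693 = 1.2697, and θ_B(1→3) = arctan 1.2697 = 51.78°.

θ_B ≈ 51.78°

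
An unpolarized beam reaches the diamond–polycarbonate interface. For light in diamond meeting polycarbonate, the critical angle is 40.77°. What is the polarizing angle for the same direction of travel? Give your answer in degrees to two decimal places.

θ_B ≈ 33.15°

At the critical angle sin θ_c = n₂/n₁, giving n₂/n₁ = sin 40.77° = 0.6530.
Then tan θ_B = n₂/n₁ = 0.6530, so θ_B = arctan 0.6530 = 33.15°.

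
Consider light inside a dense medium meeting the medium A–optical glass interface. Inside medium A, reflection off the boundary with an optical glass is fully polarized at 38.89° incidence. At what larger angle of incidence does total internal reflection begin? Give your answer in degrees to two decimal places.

θ_c ≈ 53.77°

tan θ_B = n₂/n₁ = tan 38.89° = 0.8066.
Total internal reflection: sin θ_c = n₂/n₁ = 0.8066.
θ_c = arcsin(0.8066) = 53.77°.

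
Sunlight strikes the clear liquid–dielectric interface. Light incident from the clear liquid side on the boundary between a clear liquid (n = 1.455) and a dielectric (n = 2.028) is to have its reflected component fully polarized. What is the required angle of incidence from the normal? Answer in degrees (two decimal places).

tan θ_B = n₂/n₁ = 2.028/1.455 = 1.3938.
θ_B = arctan(1.3938) = 54.34°.

θ_B ≈ 54.34°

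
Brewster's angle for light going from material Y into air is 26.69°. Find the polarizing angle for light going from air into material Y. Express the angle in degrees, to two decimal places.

θ_B' ≈ 63.31°

Reversing the direction swaps n₁ and n₂, so tan θ_B' = 1/tan θ_B and θ_B' = 90° − θ_B.
Hence θ_B' = 90° − 26.69° = 63.31°.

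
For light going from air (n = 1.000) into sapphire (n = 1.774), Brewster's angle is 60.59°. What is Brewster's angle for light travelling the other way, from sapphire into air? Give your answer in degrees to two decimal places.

θ_B' ≈ 29.41°

Reversing the direction swaps n₁ and n₂, so tan θ_B' = 1/tan θ_B and θ_B' = 90° − θ_B.
Hence θ_B' = 90° − 60.59° = 29.41°.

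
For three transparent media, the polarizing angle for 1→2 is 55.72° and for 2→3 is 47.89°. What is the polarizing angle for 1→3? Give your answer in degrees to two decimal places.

Each Brewster angle gives a ratio: n₂/n₁ = tan 55.72° = 1.4670, n₃/n₂ = tan 47.89° = 1.1063.
So n₃/n₁ = (n₂/n₁)(n₃/n₂) = 1.4670 × 1.1063 = 1.6230.
θ_B(1→3) = arctan(1.6230) = 58.36°.

θ_B ≈ 58.36°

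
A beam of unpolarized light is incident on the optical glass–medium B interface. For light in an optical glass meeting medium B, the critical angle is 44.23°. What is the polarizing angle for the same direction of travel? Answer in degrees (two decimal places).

At the critical angle sin θ_c = n₂/n₁, giving n₂/n₁ = sin 44.23° = 0.6975.
Then tan θ_B = n₂/n₁ = 0.6975, so θ_B = arctan 0.6975 = 34.90°.

θ_B ≈ 34.90°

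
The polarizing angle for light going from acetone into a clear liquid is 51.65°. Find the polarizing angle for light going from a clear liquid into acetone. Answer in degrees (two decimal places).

tan θ_B' = n₁/n₂ = 1/tan θ_B, so θ_B' = 90° − θ_B.
θ_B' = 90° − 51.65° = 38.35°.

θ_B' ≈ 38.35°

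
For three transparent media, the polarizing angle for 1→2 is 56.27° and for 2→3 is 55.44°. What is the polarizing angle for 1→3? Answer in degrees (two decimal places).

Each Brewster angle gives a ratio: n₂/n₁ = tan 56.27° = 1.4977, n₃/n₂ = tan 55.44° = 1.4517.
So n₃/n₁ = (n₂/n₁)(n₃/n₂) = 1.4977 × 1.4517 = 2.1743.
θ_B(1→3) = arctan(2.1743) = 65.30°.

θ_B ≈ 65.30°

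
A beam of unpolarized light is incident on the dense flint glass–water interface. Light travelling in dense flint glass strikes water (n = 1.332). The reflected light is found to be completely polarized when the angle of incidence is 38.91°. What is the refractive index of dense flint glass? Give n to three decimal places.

n ≈ 1.650

Brewster's law: tan θ_B = n₂/n₁ (light incident in dense flint glass, refracted into water).
n₁ = n₂ / tan θ_B = 1.332 / tan 38.91° = 1.650.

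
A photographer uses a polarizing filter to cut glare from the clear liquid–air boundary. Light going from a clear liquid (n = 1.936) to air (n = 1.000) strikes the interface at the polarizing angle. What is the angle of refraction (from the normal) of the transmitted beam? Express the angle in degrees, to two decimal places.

First find Brewster's angle: tan θ_B = 1.000/1.936 = 0.5165, giving θ_B = 27.32°.
At Brewster's angle the reflected and refracted rays are perpendicular, so θ_t = 90° − θ_B = 90° − 27.32° = 62.68°.

θ_t ≈ 62.68°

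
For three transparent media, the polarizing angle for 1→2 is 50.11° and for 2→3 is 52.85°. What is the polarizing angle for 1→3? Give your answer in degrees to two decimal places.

θ_B ≈ 57.65°

tan θ_B(1→2) = n₂/n₁ = tan 50.11° = 1.1964.
tan θ_B(2→3) = n₃/n₂ = tan 52.85° = 1.3198.
n₃/n₁ = 1.5791. Then tan θ_B(1→3) = n₃/n₁, so θ_B(1→3) = arctan(1.5791) = 57.65°.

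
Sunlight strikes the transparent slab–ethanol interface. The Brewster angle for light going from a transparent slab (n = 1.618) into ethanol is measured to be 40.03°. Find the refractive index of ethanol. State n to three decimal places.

Full polarization of the reflected beam means tan θ_B = n₂/n₁, where n₁ is the incident medium (a transparent slab).
n₂ = n₁ tan θ_B = 1.618 × tan 40.03° = 1.359.

n ≈ 1.359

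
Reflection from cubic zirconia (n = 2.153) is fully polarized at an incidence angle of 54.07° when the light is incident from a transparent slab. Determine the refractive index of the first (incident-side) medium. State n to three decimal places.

n ≈ 1.560

Brewster's law: tan θ_B = n₂/n₁ (light incident in a transparent slab, refracted into cubic zirconia).
n₁ = n₂ / tan θ_B = 2.153 / tan 54.07° = 1.560.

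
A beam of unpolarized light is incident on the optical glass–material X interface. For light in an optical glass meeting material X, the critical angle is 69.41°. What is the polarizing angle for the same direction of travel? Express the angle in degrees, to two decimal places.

θ_B ≈ 43.11°

sin θ_c = n₂/n₁, so n₂/n₁ = sin 69.41° = 0.9361.
Brewster: tan θ_B = n₂/n₁ = 0.9361.
θ_B = arctan(0.9361) = 43.11°.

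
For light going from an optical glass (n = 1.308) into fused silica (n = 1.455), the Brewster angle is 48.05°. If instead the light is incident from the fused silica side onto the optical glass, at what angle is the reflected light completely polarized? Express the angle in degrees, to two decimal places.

Reversing the direction swaps n₁ and n₂, so tan θ_B' = 1/tan θ_B and θ_B' = 90° − θ_B.
Hence θ_B' = 90° − 48.05° = 41.95°.

θ_B' ≈ 41.95°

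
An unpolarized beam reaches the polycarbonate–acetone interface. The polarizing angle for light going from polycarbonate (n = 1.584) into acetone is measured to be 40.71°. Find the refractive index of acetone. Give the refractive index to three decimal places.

n ≈ 1.363

Full polarization of the reflected beam means tan θ_B = n₂/n₁, where n₁ is the incident medium (polycarbonate).
n₂ = n₁ tan θ_B = 1.584 × tan 40.71° = 1.363.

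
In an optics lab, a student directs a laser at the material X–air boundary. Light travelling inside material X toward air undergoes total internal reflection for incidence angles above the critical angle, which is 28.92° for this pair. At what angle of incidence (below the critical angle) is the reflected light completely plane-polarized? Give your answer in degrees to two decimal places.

θ_B ≈ 25.81°

n₂/n₁ = sin θ_c = sin 28.92° = 0.4836.
tan θ_B equals the same ratio, so θ_B = arctan(0.4836) = 25.81°.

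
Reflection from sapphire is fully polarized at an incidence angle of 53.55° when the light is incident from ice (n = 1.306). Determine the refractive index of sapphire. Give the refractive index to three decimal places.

At Brewster's angle, tan θ_B = n₂/n₁ with n₁ on the incident side (ice) and n₂ on the transmitted side (sapphire).
n₂ = n₁ tan θ_B = 1.306 × tan 53.55° = 1.768.

n ≈ 1.768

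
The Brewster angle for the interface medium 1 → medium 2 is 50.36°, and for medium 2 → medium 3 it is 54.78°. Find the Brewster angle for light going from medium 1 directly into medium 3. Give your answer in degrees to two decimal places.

Each Brewster angle gives a ratio: n₂/n₁ = tan 50.36° = 1.2071, n₃/n₂ = tan 54.78° = 1.4165.
Multiplying, n₃/n₁ = 1.2071 × 1.4165 = 1.7099, and θ_B(1→3) = arctan 1.7099 = 59.68°.

θ_B ≈ 59.68°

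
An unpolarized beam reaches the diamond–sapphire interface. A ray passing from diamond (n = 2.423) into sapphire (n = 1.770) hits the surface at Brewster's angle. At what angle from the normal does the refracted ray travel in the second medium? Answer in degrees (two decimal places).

tan θ_B = n₂/n₁ = 1.770/2.423 = 0.7305, so θ_B = 36.15°.
At Brewster's angle the reflected and refracted rays are perpendicular, so θ_t = 90° − θ_B = 90° − 36.15° = 53.85°.

θ_t ≈ 53.85°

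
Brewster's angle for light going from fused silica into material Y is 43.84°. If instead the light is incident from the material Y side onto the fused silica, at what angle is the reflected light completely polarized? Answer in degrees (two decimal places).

θ_B' ≈ 46.16°

tan θ_B' = n₁/n₂ = 1/tan θ_B, so θ_B' = 90° − θ_B.
θ_B' = 90° − 43.84° = 46.16°.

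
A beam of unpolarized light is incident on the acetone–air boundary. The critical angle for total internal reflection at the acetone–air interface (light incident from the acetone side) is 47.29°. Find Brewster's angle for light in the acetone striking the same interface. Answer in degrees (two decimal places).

θ_B ≈ 36.31°

sin θ_c = n₂/n₁, so n₂/n₁ = sin 47.29° = 0.7348.
Brewster: tan θ_B = n₂/n₁ = 0.7348.
θ_B = arctan(0.7348) = 36.31°.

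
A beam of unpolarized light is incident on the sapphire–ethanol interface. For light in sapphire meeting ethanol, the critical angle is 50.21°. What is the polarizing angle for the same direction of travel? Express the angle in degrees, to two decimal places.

θ_B ≈ 37.54°

At the critical angle sin θ_c = n₂/n₁, giving n₂/n₁ = sin 50.21° = 0.7684.
Then tan θ_B = n₂/n₁ = 0.7684, so θ_B = arctan 0.7684 = 37.54°.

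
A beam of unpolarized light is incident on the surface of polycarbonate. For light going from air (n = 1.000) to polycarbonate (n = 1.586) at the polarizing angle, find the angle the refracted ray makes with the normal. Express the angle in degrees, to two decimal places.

tan θ_B = n₂/n₁ = 1.586/1.000 = 1.5860, so θ_B = 57.77°.
At Brewster's angle the reflected and refracted rays are perpendicular, so θ_t = 90° − θ_B = 90° − 57.77° = 32.23°.

θ_t ≈ 32.23°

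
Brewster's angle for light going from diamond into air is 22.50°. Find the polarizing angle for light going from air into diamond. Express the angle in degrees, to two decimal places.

θ_B' ≈ 67.50°

tan θ_B' = n₁/n₂ = 1/tan θ_B, so θ_B' = 90° − θ_B.
θ_B' = 90° − 22.50° = 67.50°.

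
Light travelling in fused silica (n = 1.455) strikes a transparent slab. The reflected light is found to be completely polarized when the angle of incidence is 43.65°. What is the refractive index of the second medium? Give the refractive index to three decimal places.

Brewster's law: tan θ_B = n₂/n₁ (light incident in fused silica, refracted into a transparent slab).
n₂ = n₁ tan θ_B = 1.455 × tan 43.65° = 1.388.

n ≈ 1.388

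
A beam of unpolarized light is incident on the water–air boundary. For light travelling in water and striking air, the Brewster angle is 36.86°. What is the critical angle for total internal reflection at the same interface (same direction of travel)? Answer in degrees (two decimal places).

From Brewster, n₂/n₁ = tan θ_B = tan 36.86° = 0.7497.
Then sin θ_c = n₂/n₁ = 0.7497, so θ_c = arcsin 0.7497 = 48.57°.

θ_c ≈ 48.57°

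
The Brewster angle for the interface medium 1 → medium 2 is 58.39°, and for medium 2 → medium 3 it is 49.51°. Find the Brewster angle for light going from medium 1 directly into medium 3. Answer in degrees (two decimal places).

tan θ_B(1→2) = n₂/n₁ = tan 58.39° = 1.6248.
tan θ_B(2→3) = n₃/n₂ = tan 49.51° = 1.1713.
So n₃/n₁ = (n₂/n₁)(n₃/n₂) = 1.6248 × 1.1713 = 1.9031.
θ_B(1→3) = arctan(1.9031) = 62.28°.

θ_B ≈ 62.28°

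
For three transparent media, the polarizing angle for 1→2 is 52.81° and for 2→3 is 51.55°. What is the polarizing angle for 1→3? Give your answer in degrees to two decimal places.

n₂/n₁ = tan 52.81° = 1.3179 and n₃/n₂ = tan 51.55° = 1.2594.
n₃/n₁ = 1.6598. Then tan θ_B(1→3) = n₃/n₁, so θ_B(1→3) = arctan(1.6598) = 58.93°.

θ_B ≈ 58.93°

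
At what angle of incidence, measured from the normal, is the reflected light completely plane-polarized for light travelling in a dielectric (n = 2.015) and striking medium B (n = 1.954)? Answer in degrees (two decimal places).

tan θ_B = n₂/n₁ = 1.954/2.015 = 0.9697. Taking the arctangent, θ_B = 44.12°.

θ_B ≈ 44.12°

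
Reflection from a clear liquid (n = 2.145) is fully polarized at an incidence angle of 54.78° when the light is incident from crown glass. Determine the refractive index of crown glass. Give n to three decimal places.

Brewster's law: tan θ_B = n₂/n₁ (light incident in crown glass, refracted into a clear liquid).
n₁ = n₂ / tan θ_B = 2.145 / tan 54.78° = 1.514.

n ≈ 1.514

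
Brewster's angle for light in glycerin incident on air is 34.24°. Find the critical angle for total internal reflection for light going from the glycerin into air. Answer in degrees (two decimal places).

From Brewster, n₂/n₁ = tan θ_B = tan 34.24° = 0.6806.
Then sin θ_c = n₂/n₁ = 0.6806, so θ_c = arcsin 0.6806 = 42.89°.

θ_c ≈ 42.89°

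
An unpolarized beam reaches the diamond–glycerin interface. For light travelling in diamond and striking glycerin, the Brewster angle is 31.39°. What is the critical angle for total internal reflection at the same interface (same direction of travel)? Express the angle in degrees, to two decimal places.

From Brewster, n₂/n₁ = tan θ_B = tan 31.39° = 0.6102.
Then sin θ_c = n₂/n₁ = 0.6102, so θ_c = arcsin 0.6102 = 37.60°.

θ_c ≈ 37.60°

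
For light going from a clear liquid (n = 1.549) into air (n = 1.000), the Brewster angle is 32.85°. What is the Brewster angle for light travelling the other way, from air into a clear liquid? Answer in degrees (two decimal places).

The two Brewster angles are complementary: θ_B' = 90° − θ_B = 90° − 32.85° = 57.15°.

θ_B' ≈ 57.15°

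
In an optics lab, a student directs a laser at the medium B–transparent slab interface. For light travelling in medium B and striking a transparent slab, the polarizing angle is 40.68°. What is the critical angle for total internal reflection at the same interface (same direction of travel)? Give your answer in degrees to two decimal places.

n₂/n₁ = tan 40.68° = 0.8595; the critical angle satisfies sin θ_c = n₂/n₁.
θ_c = arcsin(0.8595) = 59.26°.

θ_c ≈ 59.26°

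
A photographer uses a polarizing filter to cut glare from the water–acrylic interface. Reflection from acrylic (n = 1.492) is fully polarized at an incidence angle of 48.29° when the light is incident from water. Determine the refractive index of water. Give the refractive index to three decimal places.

Brewster's law: tan θ_B = n₂/n₁ (light incident in water, refracted into acrylic).
n₁ = n₂ / tan θ_B = 1.492 / tan 48.29° = 1.330.

n ≈ 1.330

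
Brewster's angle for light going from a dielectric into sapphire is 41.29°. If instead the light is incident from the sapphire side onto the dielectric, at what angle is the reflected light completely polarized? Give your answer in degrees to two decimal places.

The two Brewster angles are complementary: θ_B' = 90° − θ_B = 90° − 41.29° = 48.71°.

θ_B' ≈ 48.71°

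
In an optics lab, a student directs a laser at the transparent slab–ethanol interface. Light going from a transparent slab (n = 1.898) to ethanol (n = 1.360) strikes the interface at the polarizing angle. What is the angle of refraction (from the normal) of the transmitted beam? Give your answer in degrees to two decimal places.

First find Brewster's angle: tan θ_B = 1.360/1.898 = 0.7165, giving θ_B = 35.62°.
Since θ_B + θ_t = 90° at Brewster incidence, θ_t = 90° − 35.62° = 54.38°.

θ_t ≈ 54.38°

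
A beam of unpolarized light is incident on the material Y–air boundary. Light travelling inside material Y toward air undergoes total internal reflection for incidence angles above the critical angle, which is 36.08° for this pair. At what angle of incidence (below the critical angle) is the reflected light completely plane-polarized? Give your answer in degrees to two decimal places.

sin θ_c = n₂/n₁, so n₂/n₁ = sin 36.08° = 0.5889.
Brewster: tan θ_B = n₂/n₁ = 0.5889.
θ_B = arctan(0.5889) = 30.49°.

θ_B ≈ 30.49°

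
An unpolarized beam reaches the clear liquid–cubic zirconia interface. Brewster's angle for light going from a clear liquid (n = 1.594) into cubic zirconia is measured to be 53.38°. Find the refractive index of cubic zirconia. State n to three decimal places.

At Brewster's angle, tan θ_B = n₂/n₁ with n₁ on the incident side (a clear liquid) and n₂ on the transmitted side (cubic zirconia).
n₂ = n₁ tan θ_B = 1.594 × tan 53.38° = 2.145.

n ≈ 2.145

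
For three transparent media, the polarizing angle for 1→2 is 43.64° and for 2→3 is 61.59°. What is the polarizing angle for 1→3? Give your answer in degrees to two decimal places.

θ_B ≈ 60.44°

n₂/n₁ = tan 43.64° = 0.9536 and n₃/n₂ = tan 61.59° = 1.8487.
So n₃/n₁ = (n₂/n₁)(n₃/n₂) = 0.9536 × 1.8487 = 1.7629.
θ_B(1→3) = arctan(1.7629) = 60.44°.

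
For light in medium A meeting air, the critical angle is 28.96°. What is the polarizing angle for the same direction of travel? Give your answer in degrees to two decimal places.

θ_B ≈ 25.84°

At the critical angle sin θ_c = n₂/n₁, giving n₂/n₁ = sin 28.96° = 0.4842.
Then tan θ_B = n₂/n₁ = 0.4842, so θ_B = arctan 0.4842 = 25.84°.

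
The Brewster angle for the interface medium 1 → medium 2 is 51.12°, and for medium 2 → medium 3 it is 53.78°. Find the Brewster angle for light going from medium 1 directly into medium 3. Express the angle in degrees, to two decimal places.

θ_B ≈ 59.44°

n₂/n₁ = tan 51.12° = 1.2402 and n₃/n₂ = tan 53.78° = 1.3653.
So n₃/n₁ = (n₂/n₁)(n₃/n₂) = 1.2402 × 1.3653 = 1.6933.
θ_B(1→3) = arctan(1.6933) = 59.44°.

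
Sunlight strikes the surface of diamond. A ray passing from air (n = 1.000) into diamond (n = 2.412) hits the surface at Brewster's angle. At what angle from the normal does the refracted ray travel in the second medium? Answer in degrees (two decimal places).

θ_t ≈ 22.52°

θ_B = arctan(n₂/n₁) = arctan(2.412/1.000) = 67.48°.
At Brewster's angle the reflected and refracted rays are perpendicular, so θ_t = 90° − θ_B = 90° − 67.48° = 22.52°.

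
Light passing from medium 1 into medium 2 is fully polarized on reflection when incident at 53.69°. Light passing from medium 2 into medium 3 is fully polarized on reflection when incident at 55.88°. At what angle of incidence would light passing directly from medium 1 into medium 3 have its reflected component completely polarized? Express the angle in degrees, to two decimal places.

θ_B ≈ 63.53°

Each Brewster angle gives a ratio: n₂/n₁ = tan 53.69° = 1.3608, n₃/n₂ = tan 55.88° = 1.4759.
n₃/n₁ = 2.0084. Then tan θ_B(1→3) = n₃/n₁, so θ_B(1→3) = arctan(2.0084) = 63.53°.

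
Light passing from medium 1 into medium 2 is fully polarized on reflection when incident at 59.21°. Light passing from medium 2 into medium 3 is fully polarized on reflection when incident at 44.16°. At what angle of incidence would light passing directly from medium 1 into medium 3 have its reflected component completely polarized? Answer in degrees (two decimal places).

n₂/n₁ = tan 59.21° = 1.6782 and n₃/n₂ = tan 44.16° = 0.9711.
Multiplying, n₃/n₁ = 1.6782 × 0.9711 = 1.6297, and θ_B(1→3) = arctan 1.6297 = 58.47°.

θ_B ≈ 58.47°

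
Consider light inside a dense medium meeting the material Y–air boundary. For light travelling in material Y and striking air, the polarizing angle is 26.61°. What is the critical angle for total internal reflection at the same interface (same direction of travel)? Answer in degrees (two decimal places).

θ_c ≈ 30.06°

From Brewster, n₂/n₁ = tan θ_B = tan 26.61° = 0.5010.
Then sin θ_c = n₂/n₁ = 0.5010, so θ_c = arcsin 0.5010 = 30.06°.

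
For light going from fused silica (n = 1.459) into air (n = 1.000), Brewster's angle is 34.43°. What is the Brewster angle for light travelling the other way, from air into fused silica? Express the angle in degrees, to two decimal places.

θ_B' ≈ 55.57°

Reversing the direction swaps n₁ and n₂, so tan θ_B' = 1/tan θ_B and θ_B' = 90° − θ_B.
Hence θ_B' = 90° − 34.43° = 55.57°.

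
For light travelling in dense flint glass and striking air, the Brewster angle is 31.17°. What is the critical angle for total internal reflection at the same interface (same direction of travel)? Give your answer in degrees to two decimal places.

tan θ_B = n₂/n₁ = tan 31.17° = 0.6049.
Total internal reflection: sin θ_c = n₂/n₁ = 0.6049.
θ_c = arcsin(0.6049) = 37.22°.

θ_c ≈ 37.22°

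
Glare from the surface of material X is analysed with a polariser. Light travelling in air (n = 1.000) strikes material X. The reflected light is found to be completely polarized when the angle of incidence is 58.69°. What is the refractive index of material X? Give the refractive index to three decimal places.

Brewster's law: tan θ_B = n₂/n₁ (light incident in air, refracted into material X).
n₂ = n₁ tan θ_B = 1.000 × tan 58.69° = 1.644.

n ≈ 1.644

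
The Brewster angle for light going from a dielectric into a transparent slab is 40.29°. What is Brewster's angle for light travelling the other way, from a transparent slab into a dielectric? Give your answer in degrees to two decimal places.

tan θ_B' = n₁/n₂ = 1/tan θ_B, so θ_B' = 90° − θ_B.
θ_B' = 90° − 40.29° = 49.71°.

θ_B' ≈ 49.71°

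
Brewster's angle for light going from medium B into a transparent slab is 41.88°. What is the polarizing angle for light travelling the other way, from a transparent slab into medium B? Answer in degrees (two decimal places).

The two Brewster angles are complementary: θ_B' = 90° − θ_B = 90° − 41.88° = 48.12°.

θ_B' ≈ 48.12°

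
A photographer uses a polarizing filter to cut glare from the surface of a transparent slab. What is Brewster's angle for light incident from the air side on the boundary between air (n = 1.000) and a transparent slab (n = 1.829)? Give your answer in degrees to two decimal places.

Here n₂/n₁ = 1.829/1.000 = 1.8290, and Brewster's law gives tan θ_B = n₂/n₁. Taking the arctangent, θ_B = 61.33°.

θ_B ≈ 61.33°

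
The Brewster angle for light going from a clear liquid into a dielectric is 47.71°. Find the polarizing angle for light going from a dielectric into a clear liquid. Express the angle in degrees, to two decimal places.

θ_B' ≈ 42.29°

Reversing the direction swaps n₁ and n₂, so tan θ_B' = 1/tan θ_B and θ_B' = 90° − θ_B.
Hence θ_B' = 90° − 47.71° = 42.29°.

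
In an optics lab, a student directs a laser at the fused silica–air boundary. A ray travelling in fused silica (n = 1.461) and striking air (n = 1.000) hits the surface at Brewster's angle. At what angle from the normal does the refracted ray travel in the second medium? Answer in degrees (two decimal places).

θ_t ≈ 55.61°

First find Brewster's angle: tan θ_B = 1.000/1.461 = 0.6845, giving θ_B = 34.39°.
At Brewster's angle the reflected and refracted rays are perpendicular, so θ_t = 90° − θ_B = 90° − 34.39° = 55.61°.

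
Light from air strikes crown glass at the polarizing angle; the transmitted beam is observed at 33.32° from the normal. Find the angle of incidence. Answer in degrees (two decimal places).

Since the reflected and refracted rays are at right angles at the polarizing angle, θ_B + θ_t = 90°.
So θ_B = 90° − θ_t = 90° − 33.32° = 56.68°.

θ_B ≈ 56.68°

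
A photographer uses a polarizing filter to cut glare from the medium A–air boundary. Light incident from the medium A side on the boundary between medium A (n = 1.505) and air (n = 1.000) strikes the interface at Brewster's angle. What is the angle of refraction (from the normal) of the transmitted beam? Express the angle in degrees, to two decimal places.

θ_t ≈ 56.40°

tan θ_B = n₂/n₁ = 1.000/1.505 = 0.6645, so θ_B = 33.60°.
At Brewster's angle the reflected and refracted rays are perpendicular, so θ_t = 90° − θ_B = 90° − 33.60° = 56.40°.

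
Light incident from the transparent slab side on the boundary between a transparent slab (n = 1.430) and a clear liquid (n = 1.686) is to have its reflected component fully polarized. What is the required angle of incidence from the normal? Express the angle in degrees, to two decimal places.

Brewster's condition: tan θ_B = n₂/n₁ = 1.686/1.430 = 1.1790. Taking the arctangent, θ_B = 49.70°.

θ_B ≈ 49.70°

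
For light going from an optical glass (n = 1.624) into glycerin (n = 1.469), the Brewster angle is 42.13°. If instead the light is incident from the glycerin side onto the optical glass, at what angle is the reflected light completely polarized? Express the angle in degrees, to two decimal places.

Reversing the direction swaps n₁ and n₂, so tan θ_B' = 1/tan θ_B and θ_B' = 90° − θ_B.
Hence θ_B' = 90° − 42.13° = 47.87°.

θ_B' ≈ 47.87°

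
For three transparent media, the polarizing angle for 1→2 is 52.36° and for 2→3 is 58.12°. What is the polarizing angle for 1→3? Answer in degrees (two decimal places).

tan θ_B(1→2) = n₂/n₁ = tan 52.36° = 1.2967.
tan θ_B(2→3) = n₃/n₂ = tan 58.12° = 1.6078.
So n₃/n₁ = (n₂/n₁)(n₃/n₂) = 1.2967 × 1.6078 = 2.0848.
θ_B(1→3) = arctan(2.0848) = 64.37°.

θ_B ≈ 64.37°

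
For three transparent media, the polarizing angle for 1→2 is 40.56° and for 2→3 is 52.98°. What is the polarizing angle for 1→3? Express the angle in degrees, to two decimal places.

n₂/n₁ = tan 40.56° = 0.8559 and n₃/n₂ = tan 52.98° = 1.3261.
Multiplying, n₃/n₁ = 0.8559 × 1.3261 = 1.1350, and θ_B(1→3) = arctan 1.1350 = 48.62°.

θ_B ≈ 48.62°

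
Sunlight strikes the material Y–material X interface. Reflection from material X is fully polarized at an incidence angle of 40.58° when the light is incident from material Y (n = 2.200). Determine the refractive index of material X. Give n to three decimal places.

n ≈ 1.884

Brewster's law: tan θ_B = n₂/n₁ (light incident in material Y, refracted into material X).
n₂ = n₁ tan θ_B = 2.200 × tan 40.58° = 1.884.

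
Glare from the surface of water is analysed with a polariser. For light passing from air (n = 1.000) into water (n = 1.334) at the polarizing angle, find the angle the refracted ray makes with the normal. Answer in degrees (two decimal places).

θ_t ≈ 36.86°

First find Brewster's angle: tan θ_B = 1.334/1.000 = 1.3340, giving θ_B = 53.14°.
At Brewster's angle the reflected and refracted rays are perpendicular, so θ_t = 90° − θ_B = 90° − 53.14° = 36.86°.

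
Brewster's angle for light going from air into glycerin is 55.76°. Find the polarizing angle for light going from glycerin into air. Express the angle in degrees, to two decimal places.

θ_B' ≈ 34.24°

Reversing the direction swaps n₁ and n₂, so tan θ_B' = 1/tan θ_B and θ_B' = 90° − θ_B.
Hence θ_B' = 90° − 55.76° = 34.24°.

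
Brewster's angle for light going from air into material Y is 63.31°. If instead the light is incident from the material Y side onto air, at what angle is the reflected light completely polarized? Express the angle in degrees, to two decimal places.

θ_B' ≈ 26.69°

The two Brewster angles are complementary: θ_B' = 90° − θ_B = 90° − 63.31° = 26.69°.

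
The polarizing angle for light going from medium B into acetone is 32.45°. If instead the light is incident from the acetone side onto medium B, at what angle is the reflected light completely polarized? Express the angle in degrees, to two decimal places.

θ_B' ≈ 57.55°

Reversing the direction swaps n₁ and n₂, so tan θ_B' = 1/tan θ_B and θ_B' = 90° − θ_B.
Hence θ_B' = 90° − 32.45° = 57.55°.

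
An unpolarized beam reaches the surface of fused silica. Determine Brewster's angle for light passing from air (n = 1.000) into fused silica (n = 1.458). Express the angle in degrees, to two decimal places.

θ_B ≈ 55.55°

At Brewster's angle the reflected and refracted rays are perpendicular, which with Snell's law gives tan θ_B = n₂/n₁.
tan θ_B = n₂/n₁ = 1.458/1.000 = 1.4580.
θ_B = arctan(1.4580) = 55.55°.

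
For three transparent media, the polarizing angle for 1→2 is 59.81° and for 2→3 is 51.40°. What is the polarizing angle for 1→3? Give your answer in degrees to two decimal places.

tan θ_B(1→2) = n₂/n₁ = tan 59.81° = 1.7189.
tan θ_B(2→3) = n₃/n₂ = tan 51.40° = 1.2527.
Multiplying, n₃/n₁ = 1.7189 × 1.2527 = 2.1532, and θ_B(1→3) = arctan 2.1532 = 65.09°.

θ_B ≈ 65.09°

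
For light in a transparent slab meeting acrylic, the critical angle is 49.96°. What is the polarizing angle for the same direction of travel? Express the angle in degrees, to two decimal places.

θ_B ≈ 37.44°

sin θ_c = n₂/n₁, so n₂/n₁ = sin 49.96° = 0.7656.
Brewster: tan θ_B = n₂/n₁ = 0.7656.
θ_B = arctan(0.7656) = 37.44°.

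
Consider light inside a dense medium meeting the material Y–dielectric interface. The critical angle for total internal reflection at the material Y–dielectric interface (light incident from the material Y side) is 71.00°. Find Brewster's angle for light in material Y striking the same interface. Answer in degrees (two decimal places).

n₂/n₁ = sin θ_c = sin 71.00° = 0.9455.
tan θ_B equals the same ratio, so θ_B = arctan(0.9455) = 43.40°.

θ_B ≈ 43.40°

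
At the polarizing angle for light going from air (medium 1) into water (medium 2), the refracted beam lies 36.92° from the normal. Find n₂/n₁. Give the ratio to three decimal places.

n₂/n₁ ≈ 1.331

At Brewster incidence θ_B = 90° − θ_t = 90° − 36.92° = 53.08°.
Then n₂/n₁ = tan θ_B = tan 53.08° = 1.331.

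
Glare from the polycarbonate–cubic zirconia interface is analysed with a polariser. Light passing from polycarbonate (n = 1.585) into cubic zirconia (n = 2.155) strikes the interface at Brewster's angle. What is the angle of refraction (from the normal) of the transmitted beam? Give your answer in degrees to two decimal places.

θ_t ≈ 36.33°

First find Brewster's angle: tan θ_B = 2.155/1.585 = 1.3596, giving θ_B = 53.67°.
At Brewster's angle the reflected and refracted rays are perpendicular, so θ_t = 90° − θ_B = 90° − 53.67° = 36.33°.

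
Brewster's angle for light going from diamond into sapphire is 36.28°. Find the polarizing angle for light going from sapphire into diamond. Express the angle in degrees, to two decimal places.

Reversing the direction swaps n₁ and n₂, so tan θ_B' = 1/tan θ_B and θ_B' = 90° − θ_B.
Hence θ_B' = 90° − 36.28° = 53.72°.

θ_B' ≈ 53.72°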